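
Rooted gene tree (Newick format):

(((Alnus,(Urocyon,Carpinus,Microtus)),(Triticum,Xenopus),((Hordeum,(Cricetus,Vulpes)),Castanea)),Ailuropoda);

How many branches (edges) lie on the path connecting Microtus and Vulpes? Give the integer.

The MRCA of Microtus and Vulpes is the node subtending ((Alnus,(Urocyon,Carpinus,Microtus)),(Triticum,Xenopus),((Hordeum,(Cricetus,Vulpes)),Castanea)).
From Microtus up to that node: 3 branches. From Vulpes up to the same node: 4 branches. Total: 3 + 4 = 7.

7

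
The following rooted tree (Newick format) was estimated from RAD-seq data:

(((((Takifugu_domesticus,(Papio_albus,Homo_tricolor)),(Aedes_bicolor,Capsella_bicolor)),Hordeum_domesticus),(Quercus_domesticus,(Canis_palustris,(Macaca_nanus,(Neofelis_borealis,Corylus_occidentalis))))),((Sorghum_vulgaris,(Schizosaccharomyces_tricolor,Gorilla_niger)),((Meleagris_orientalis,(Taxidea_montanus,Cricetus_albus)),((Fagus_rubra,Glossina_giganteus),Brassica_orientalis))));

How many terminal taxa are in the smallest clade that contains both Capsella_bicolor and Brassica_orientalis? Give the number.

20

The MRCA of Capsella_bicolor and Brassica_orientalis is the root, so the clade is the entire tree.
That clade contains 20 terminal taxa: Aedes_bicolor, Brassica_orientalis, Canis_palustris, Capsella_bicolor, Corylus_occidentalis, Cricetus_albus, Fagus_rubra, Glossina_giganteus, Gorilla_niger, Homo_tricolor, Hordeum_domesticus, Macaca_nanus, Meleagris_orientalis, Neofelis_borealis, Papio_albus, Quercus_domesticus, Schizosaccharomyces_tricolor, Sorghum_vulgaris, Takifugu_domesticus, Taxidea_montanus.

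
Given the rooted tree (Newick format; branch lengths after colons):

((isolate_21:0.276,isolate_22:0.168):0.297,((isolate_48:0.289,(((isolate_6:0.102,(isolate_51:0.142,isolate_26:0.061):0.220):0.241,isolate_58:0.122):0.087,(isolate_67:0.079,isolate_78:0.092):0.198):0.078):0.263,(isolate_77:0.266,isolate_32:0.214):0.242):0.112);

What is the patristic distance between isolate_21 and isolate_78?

1.316

The path runs isolate_21 → … → MRCA → … → isolate_78; the MRCA is the root of the tree.
Branch lengths along that path: 0.276 + 0.297 + 0.112 + 0.263 + 0.078 + 0.198 + 0.092 = 1.316.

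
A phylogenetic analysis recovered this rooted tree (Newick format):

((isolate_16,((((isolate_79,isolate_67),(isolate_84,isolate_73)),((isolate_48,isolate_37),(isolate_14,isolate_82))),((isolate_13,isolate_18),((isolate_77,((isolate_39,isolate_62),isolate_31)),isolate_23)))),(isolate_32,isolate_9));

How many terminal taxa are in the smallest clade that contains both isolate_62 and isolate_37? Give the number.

15

The MRCA of isolate_62 and isolate_37 is the node subtending ((((isolate_79,isolate_67),(isolate_84,isolate_73)),((isolate_48,isolate_37),(isolate_14,isolate_82))),((isolate_13,isolate_18),((isolate_77,((isolate_39,isolate_62),isolate_31)),isolate_23))).
That clade contains 15 terminal taxa: isolate_13, isolate_14, isolate_18, isolate_23, isolate_31, isolate_37, isolate_39, isolate_48, isolate_62, isolate_67, isolate_73, isolate_77, isolate_79, isolate_82, isolate_84.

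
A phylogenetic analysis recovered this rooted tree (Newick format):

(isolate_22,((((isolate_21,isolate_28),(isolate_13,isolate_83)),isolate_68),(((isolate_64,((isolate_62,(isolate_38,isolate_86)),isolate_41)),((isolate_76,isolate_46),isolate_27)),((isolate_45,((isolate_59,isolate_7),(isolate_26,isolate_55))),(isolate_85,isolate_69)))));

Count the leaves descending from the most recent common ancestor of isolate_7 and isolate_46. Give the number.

15

The MRCA of isolate_7 and isolate_46 is the node subtending (((isolate_64,((isolate_62,(isolate_38,isolate_86)),isolate_41)),((isolate_76,isolate_46),isolate_27)),((isolate_45,((isolate_59,isolate_7),(isolate_26,isolate_55))),(isolate_85,isolate_69))).
That clade contains 15 terminal taxa: isolate_26, isolate_27, isolate_38, isolate_41, isolate_45, isolate_46, isolate_55, isolate_59, isolate_62, isolate_64, isolate_69, isolate_7, isolate_76, isolate_85, isolate_86.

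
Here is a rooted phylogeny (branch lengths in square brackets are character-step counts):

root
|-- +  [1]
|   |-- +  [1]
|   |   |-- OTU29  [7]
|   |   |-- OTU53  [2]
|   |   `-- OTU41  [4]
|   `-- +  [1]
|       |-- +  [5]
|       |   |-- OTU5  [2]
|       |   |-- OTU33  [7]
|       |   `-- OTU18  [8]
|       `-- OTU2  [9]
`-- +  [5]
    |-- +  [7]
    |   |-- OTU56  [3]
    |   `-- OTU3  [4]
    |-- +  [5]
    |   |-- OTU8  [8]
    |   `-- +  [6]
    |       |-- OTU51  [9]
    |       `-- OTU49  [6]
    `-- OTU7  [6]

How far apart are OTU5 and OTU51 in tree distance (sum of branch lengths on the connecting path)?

The path runs OTU5 → … → MRCA → … → OTU51; the MRCA is the root of the tree.
Branch lengths along that path: 2 + 5 + 1 + 1 + 5 + 5 + 6 + 9 = 34.

34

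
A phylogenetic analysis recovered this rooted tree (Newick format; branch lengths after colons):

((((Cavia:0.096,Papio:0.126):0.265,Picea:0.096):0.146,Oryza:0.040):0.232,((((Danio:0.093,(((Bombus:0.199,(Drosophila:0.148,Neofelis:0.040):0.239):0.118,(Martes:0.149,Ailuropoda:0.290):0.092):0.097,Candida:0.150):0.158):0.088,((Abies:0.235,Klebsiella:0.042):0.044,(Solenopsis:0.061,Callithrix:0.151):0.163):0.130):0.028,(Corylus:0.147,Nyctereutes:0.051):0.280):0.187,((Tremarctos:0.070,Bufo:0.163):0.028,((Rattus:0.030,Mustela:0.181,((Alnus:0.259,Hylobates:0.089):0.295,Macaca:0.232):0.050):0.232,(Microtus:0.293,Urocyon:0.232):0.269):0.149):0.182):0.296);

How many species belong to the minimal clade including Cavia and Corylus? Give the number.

26

The MRCA of Cavia and Corylus is the root, so the clade is the entire tree.
That clade contains 26 terminal taxa: Abies, Ailuropoda, Alnus, Bombus, Bufo, Callithrix, Candida, Cavia, Corylus, Danio, Drosophila, Hylobates, Klebsiella, Macaca, Martes, Microtus, Mustela, Neofelis, Nyctereutes, Oryza, Papio, Picea, Rattus, Solenopsis, Tremarctos, Urocyon.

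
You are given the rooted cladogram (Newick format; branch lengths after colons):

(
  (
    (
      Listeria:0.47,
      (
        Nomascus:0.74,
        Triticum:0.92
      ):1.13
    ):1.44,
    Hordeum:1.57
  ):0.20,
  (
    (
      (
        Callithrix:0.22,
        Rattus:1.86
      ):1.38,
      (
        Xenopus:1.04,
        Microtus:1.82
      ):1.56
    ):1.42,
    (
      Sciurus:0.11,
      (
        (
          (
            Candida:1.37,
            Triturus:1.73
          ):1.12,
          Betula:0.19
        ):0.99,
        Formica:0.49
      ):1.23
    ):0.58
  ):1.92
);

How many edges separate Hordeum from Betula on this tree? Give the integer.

7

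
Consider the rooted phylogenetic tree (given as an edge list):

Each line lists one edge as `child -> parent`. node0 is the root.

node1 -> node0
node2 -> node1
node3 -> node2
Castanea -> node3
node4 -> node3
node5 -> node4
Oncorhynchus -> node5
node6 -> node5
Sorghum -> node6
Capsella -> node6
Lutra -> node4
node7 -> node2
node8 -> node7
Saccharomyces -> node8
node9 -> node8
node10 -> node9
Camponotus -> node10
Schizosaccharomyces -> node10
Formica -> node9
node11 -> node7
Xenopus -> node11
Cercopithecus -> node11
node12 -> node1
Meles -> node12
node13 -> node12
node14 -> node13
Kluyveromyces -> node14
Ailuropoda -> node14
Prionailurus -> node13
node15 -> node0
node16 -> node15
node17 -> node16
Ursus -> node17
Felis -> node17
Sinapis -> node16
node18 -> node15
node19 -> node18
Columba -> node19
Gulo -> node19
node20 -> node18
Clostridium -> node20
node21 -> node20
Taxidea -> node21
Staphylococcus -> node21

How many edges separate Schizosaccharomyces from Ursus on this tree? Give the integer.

The MRCA of Schizosaccharomyces and Ursus is the root of the tree.
From Schizosaccharomyces up to that node: 7 branches. From Ursus up to the same node: 4 branches. Total: 7 + 4 = 11.

11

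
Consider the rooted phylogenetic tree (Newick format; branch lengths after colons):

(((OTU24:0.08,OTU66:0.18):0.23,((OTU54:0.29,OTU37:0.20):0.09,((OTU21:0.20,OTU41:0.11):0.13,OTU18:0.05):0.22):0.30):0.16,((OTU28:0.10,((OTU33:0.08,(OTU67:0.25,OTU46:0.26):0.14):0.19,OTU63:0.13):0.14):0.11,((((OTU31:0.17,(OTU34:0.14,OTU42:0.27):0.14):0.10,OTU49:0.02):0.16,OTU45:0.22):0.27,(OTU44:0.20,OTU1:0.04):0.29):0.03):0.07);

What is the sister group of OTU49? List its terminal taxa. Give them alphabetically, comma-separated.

OTU31, OTU34, OTU42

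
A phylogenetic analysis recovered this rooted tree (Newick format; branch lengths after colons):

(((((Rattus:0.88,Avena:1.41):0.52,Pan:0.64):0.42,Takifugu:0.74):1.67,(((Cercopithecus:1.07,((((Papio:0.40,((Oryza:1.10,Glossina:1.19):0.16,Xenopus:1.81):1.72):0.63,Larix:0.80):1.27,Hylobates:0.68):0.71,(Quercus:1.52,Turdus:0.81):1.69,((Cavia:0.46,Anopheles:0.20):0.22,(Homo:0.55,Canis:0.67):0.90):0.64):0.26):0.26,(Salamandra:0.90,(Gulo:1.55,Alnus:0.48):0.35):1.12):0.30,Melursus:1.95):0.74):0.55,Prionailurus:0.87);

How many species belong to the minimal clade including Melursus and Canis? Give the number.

The MRCA of Melursus and Canis is the node subtending (((Cercopithecus,((((Papio,((Oryza,Glossina),Xenopus)),Larix),Hylobates),(Quercus,Turdus),((Cavia,Anopheles),(Homo,Canis)))),(Salamandra,(Gulo,Alnus))),Melursus).
That clade contains 17 terminal taxa: Alnus, Anopheles, Canis, Cavia, Cercopithecus, Glossina, Gulo, Homo, Hylobates, Larix, Melursus, Oryza, Papio, Quercus, Salamandra, Turdus, Xenopus.

17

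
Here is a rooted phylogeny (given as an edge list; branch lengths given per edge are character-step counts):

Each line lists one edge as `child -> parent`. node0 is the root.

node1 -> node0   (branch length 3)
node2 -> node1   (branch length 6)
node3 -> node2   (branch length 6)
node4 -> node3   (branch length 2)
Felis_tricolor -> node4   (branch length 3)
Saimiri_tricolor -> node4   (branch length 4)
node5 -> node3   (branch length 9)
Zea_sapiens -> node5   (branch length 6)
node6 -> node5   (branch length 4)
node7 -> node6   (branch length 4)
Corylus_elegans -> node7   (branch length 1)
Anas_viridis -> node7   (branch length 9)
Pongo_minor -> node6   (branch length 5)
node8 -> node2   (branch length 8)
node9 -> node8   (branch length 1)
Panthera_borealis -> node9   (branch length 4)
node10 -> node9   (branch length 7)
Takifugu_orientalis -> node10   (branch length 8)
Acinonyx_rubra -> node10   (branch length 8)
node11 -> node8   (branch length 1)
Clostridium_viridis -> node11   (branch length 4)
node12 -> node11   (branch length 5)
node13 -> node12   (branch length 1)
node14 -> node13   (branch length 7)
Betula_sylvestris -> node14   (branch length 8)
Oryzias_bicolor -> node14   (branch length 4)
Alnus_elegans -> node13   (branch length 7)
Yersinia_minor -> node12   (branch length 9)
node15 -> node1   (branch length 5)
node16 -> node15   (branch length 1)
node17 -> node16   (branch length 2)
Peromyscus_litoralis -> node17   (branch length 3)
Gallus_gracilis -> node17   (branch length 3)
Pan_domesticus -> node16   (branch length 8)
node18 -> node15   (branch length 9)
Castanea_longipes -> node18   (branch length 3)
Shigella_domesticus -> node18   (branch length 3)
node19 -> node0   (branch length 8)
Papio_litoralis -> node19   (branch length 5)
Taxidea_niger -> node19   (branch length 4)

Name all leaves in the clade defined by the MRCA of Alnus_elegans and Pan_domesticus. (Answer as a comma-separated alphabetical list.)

Acinonyx_rubra, Alnus_elegans, Anas_viridis, Betula_sylvestris, Castanea_longipes, Clostridium_viridis, Corylus_elegans, Felis_tricolor, Gallus_gracilis, Oryzias_bicolor, Pan_domesticus, Panthera_borealis, Peromyscus_litoralis, Pongo_minor, Saimiri_tricolor, Shigella_domesticus, Takifugu_orientalis, Yersinia_minor, Zea_sapiens

Tracing Alnus_elegans: it sits inside ((Betula_sylvestris,Oryzias_bicolor),Alnus_elegans).
Tracing Pan_domesticus: it sits inside ((Peromyscus_litoralis,Gallus_gracilis),Pan_domesticus).
The smallest clade enclosing both is ((((Felis_tricolor,Saimiri_tricolor),(Zea_sapiens,((Corylus_elegans,Anas_viridis),Pongo_minor))),((Panthera_borealis,(Takifugu_orientalis,Acinonyx_rubra)),(Clostridium_viridis,(((Betula_sylvestris,Oryzias_bicolor),Alnus_elegans),Yersinia_minor)))),(((Peromyscus_litoralis,Gallus_gracilis),Pan_domesticus),(Castanea_longipes,Shigella_domesticus))); the answer is its 19 terminal taxa in alphabetical order.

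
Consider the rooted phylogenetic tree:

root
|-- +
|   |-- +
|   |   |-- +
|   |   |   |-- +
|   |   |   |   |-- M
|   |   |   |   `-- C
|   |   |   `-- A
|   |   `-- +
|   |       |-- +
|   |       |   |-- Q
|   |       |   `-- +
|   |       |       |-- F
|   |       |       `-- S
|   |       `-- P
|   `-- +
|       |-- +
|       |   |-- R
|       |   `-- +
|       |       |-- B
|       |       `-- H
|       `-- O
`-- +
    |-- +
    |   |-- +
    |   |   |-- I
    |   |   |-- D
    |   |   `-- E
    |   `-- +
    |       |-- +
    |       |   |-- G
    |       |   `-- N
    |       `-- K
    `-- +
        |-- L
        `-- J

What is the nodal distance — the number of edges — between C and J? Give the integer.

The MRCA of C and J is the root of the tree.
From C up to that node: 5 branches. From J up to the same node: 3 branches. Total: 5 + 3 = 8.

8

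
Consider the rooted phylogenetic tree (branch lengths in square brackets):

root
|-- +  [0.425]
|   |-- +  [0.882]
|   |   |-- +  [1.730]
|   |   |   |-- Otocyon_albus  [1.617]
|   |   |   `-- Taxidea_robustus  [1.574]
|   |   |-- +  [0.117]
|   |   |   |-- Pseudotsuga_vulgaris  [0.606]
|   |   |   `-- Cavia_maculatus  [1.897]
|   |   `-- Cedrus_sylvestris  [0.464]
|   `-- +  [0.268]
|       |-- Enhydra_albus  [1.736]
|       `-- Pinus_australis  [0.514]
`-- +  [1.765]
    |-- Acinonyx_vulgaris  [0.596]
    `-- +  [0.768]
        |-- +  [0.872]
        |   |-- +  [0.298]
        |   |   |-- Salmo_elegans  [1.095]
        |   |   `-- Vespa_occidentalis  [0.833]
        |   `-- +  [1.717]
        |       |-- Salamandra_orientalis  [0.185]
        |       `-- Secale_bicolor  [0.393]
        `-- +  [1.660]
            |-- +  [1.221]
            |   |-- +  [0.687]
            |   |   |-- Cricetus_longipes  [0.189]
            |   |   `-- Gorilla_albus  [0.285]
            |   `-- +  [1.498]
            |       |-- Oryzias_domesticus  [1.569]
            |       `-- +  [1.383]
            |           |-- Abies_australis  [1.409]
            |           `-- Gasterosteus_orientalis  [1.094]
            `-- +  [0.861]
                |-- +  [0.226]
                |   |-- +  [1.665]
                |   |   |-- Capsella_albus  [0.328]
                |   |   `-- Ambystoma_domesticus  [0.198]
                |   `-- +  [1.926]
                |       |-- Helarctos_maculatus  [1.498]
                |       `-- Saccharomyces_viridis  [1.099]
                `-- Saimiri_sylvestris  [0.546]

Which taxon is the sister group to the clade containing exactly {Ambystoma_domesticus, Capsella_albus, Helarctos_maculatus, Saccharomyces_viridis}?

Saimiri_sylvestris

The clade containing exactly {Ambystoma_domesticus, Capsella_albus, Helarctos_maculatus, Saccharomyces_viridis} attaches to the tree at the node subtending (((Capsella_albus,Ambystoma_domesticus),(Helarctos_maculatus,Saccharomyces_viridis)),Saimiri_sylvestris).
The other lineage descending from that same node — the sister group — is the single tip Saimiri_sylvestris.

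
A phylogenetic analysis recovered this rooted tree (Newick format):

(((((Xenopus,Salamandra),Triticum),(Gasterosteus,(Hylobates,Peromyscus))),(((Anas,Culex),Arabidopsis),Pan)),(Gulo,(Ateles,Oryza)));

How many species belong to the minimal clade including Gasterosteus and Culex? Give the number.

10

The MRCA of Gasterosteus and Culex is the node subtending ((((Xenopus,Salamandra),Triticum),(Gasterosteus,(Hylobates,Peromyscus))),(((Anas,Culex),Arabidopsis),Pan)).
That clade contains 10 terminal taxa: Anas, Arabidopsis, Culex, Gasterosteus, Hylobates, Pan, Peromyscus, Salamandra, Triticum, Xenopus.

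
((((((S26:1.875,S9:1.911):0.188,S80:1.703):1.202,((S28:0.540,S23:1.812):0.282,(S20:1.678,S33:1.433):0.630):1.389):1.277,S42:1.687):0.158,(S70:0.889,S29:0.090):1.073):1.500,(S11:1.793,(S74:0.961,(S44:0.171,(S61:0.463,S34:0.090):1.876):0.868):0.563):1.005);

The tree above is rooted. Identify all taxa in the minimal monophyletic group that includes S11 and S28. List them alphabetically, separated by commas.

S11, S20, S23, S26, S28, S29, S33, S34, S42, S44, S61, S70, S74, S80, S9

Tracing S11: it sits inside (S11,(S74,(S44,(S61,S34)))).
Tracing S28: it sits inside (S28,S23).
The smallest clade enclosing both is the whole tree (their MRCA is the root), so the answer is all 15 tips in alphabetical order.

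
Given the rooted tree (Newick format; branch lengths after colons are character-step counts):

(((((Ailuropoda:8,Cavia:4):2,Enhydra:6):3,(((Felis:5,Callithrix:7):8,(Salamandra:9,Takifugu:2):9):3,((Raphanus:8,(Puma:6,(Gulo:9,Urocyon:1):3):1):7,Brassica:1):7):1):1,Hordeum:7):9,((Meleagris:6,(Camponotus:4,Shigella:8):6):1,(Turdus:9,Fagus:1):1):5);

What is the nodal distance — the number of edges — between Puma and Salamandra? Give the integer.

7

The MRCA of Puma and Salamandra is the node subtending (((Felis,Callithrix),(Salamandra,Takifugu)),((Raphanus,(Puma,(Gulo,Urocyon))),Brassica)).
From Puma up to that node: 4 branches. From Salamandra up to the same node: 3 branches. Total: 4 + 3 = 7.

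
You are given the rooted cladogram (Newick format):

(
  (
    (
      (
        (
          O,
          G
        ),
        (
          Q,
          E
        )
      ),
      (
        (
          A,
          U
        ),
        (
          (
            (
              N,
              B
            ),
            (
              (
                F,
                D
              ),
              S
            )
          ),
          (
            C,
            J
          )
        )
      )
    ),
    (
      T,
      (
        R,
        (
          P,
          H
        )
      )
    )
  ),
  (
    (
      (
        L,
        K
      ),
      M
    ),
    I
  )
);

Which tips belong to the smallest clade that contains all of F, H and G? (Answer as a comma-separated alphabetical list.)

A, B, C, D, E, F, G, H, J, N, O, P, Q, R, S, T, U

Tracing F: it sits inside (F,D).
Tracing H: it sits inside (P,H).
Tracing G: it sits inside (O,G).
The smallest clade enclosing all 3 is ((((O,G),(Q,E)),((A,U),(((N,B),((F,D),S)),(C,J)))),(T,(R,(P,H)))); the answer is its 17 terminal taxa in alphabetical order.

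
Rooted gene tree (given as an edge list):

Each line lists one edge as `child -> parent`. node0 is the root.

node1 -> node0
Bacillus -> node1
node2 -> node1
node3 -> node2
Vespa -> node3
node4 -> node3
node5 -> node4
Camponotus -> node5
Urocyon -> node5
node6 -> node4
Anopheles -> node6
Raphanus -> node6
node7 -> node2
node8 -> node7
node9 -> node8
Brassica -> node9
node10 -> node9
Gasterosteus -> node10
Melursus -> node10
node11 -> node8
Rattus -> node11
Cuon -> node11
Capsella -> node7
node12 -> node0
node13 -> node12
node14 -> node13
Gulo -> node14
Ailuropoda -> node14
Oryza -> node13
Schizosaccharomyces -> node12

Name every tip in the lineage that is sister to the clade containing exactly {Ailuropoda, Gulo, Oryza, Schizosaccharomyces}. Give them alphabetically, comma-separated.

Anopheles, Bacillus, Brassica, Camponotus, Capsella, Cuon, Gasterosteus, Melursus, Raphanus, Rattus, Urocyon, Vespa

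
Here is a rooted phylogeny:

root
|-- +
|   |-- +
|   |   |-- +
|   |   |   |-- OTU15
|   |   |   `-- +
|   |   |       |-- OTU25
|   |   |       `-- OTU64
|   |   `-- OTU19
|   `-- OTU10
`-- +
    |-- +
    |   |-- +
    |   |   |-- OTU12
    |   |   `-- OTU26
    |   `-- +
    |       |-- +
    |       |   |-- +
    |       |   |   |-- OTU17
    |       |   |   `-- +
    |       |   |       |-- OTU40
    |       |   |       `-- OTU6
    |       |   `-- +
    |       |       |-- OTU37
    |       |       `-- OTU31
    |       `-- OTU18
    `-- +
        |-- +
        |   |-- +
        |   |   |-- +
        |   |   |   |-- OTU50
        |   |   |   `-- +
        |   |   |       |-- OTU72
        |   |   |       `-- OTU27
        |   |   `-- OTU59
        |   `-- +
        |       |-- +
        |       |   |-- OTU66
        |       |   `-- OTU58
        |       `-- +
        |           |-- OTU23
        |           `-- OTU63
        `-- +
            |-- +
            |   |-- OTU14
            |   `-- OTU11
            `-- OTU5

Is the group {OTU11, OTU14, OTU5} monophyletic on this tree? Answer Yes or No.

Yes

The most recent common ancestor of these taxa subtends ((OTU14,OTU11),OTU5).
That clade has exactly 3 tips — every listed taxon and nothing else — so the group is monophyletic.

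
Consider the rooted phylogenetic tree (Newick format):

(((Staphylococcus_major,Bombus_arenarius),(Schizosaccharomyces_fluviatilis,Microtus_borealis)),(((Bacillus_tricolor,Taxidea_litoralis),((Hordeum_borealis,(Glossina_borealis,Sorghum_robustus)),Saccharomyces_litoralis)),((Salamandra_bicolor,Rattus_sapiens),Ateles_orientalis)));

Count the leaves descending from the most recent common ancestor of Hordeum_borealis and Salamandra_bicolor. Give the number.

The MRCA of Hordeum_borealis and Salamandra_bicolor is the node subtending (((Bacillus_tricolor,Taxidea_litoralis),((Hordeum_borealis,(Glossina_borealis,Sorghum_robustus)),Saccharomyces_litoralis)),((Salamandra_bicolor,Rattus_sapiens),Ateles_orientalis)).
That clade contains 9 terminal taxa: Ateles_orientalis, Bacillus_tricolor, Glossina_borealis, Hordeum_borealis, Rattus_sapiens, Saccharomyces_litoralis, Salamandra_bicolor, Sorghum_robustus, Taxidea_litoralis.

9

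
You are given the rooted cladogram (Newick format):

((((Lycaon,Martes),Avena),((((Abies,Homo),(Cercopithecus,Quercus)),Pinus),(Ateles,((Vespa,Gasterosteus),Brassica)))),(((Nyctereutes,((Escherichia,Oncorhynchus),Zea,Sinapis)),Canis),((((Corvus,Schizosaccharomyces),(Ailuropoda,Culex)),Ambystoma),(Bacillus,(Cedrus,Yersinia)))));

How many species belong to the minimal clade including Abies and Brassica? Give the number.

The MRCA of Abies and Brassica is the node subtending ((((Abies,Homo),(Cercopithecus,Quercus)),Pinus),(Ateles,((Vespa,Gasterosteus),Brassica))).
That clade contains 9 terminal taxa: Abies, Ateles, Brassica, Cercopithecus, Gasterosteus, Homo, Pinus, Quercus, Vespa.

9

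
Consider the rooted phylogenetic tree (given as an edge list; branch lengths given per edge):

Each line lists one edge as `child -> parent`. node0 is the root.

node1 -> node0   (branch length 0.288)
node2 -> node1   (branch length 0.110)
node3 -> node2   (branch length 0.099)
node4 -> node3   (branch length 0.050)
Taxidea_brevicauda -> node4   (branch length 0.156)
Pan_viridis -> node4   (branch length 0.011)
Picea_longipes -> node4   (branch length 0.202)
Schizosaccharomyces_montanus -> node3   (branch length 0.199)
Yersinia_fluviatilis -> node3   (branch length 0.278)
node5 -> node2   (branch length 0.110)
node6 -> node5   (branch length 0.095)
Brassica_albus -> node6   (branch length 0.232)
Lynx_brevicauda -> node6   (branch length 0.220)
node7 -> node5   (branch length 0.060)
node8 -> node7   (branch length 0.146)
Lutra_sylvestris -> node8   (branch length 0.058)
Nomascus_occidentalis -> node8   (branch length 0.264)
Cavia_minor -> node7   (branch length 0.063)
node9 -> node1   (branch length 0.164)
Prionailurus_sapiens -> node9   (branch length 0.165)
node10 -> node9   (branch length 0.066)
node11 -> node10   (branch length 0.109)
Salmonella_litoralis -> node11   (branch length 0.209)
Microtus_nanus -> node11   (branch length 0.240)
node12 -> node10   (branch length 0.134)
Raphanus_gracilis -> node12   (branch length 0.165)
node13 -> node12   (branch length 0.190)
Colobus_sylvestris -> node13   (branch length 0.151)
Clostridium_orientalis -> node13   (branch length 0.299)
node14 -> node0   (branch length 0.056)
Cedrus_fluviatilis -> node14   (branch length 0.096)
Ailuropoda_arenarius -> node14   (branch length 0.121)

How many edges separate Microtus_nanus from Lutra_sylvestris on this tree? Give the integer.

9

The MRCA of Microtus_nanus and Lutra_sylvestris is the node subtending ((((Taxidea_brevicauda,Pan_viridis,Picea_longipes),Schizosaccharomyces_montanus,Yersinia_fluviatilis),((Brassica_albus,Lynx_brevicauda),((Lutra_sylvestris,Nomascus_occidentalis),Cavia_minor))),(Prionailurus_sapiens,((Salmonella_litoralis,Microtus_nanus),(Raphanus_gracilis,(Colobus_sylvestris,Clostridium_orientalis))))).
From Microtus_nanus up to that node: 4 branches. From Lutra_sylvestris up to the same node: 5 branches. Total: 4 + 5 = 9.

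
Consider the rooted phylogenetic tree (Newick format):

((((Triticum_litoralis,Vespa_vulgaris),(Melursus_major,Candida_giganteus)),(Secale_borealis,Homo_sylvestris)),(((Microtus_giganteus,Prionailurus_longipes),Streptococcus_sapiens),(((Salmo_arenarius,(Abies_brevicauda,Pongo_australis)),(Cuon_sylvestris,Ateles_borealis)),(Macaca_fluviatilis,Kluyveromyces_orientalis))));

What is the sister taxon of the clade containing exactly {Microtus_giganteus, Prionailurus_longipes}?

The clade containing exactly {Microtus_giganteus, Prionailurus_longipes} attaches to the tree at the node subtending ((Microtus_giganteus,Prionailurus_longipes),Streptococcus_sapiens).
The other lineage descending from that same node — the sister group — is the single tip Streptococcus_sapiens.

Streptococcus_sapiens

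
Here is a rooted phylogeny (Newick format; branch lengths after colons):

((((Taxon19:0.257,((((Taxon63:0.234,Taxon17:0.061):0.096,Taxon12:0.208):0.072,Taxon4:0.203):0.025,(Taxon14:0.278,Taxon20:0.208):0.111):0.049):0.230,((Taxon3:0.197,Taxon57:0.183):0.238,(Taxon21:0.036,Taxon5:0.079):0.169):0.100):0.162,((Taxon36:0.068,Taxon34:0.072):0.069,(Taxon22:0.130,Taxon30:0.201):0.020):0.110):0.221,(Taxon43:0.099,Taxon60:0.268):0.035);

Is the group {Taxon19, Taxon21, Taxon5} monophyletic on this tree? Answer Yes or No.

The MRCA of the listed taxa subtends ((Taxon19,((((Taxon63,Taxon17),Taxon12),Taxon4),(Taxon14,Taxon20))),((Taxon3,Taxon57),(Taxon21,Taxon5))).
That clade also contains Taxon12, Taxon14, Taxon17, Taxon20, Taxon3, Taxon4, Taxon57, Taxon63, which are not in the proposed group, so the group is not monophyletic.

No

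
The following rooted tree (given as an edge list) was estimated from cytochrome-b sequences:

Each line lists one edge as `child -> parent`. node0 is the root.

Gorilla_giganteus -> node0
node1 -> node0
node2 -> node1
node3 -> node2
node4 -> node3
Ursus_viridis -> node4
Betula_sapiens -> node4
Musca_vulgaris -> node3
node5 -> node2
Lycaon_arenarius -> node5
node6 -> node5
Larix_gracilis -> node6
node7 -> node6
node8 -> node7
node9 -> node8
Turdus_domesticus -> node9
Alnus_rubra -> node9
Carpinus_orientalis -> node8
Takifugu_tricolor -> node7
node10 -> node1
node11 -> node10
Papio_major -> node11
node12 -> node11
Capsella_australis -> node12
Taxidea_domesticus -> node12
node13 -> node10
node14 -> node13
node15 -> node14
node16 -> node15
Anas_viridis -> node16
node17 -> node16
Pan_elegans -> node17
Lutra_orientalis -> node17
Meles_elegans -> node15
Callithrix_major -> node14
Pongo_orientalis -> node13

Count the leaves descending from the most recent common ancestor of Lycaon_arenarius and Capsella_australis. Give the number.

The MRCA of Lycaon_arenarius and Capsella_australis is the node subtending ((((Ursus_viridis,Betula_sapiens),Musca_vulgaris),(Lycaon_arenarius,(Larix_gracilis,(((Turdus_domesticus,Alnus_rubra),Carpinus_orientalis),Takifugu_tricolor)))),((Papio_major,(Capsella_australis,Taxidea_domesticus)),((((Anas_viridis,(Pan_elegans,Lutra_orientalis)),Meles_elegans),Callithrix_major),Pongo_orientalis))).
That clade contains 18 terminal taxa: Alnus_rubra, Anas_viridis, Betula_sapiens, Callithrix_major, Capsella_australis, Carpinus_orientalis, Larix_gracilis, Lutra_orientalis, Lycaon_arenarius, Meles_elegans, Musca_vulgaris, Pan_elegans, Papio_major, Pongo_orientalis, Takifugu_tricolor, Taxidea_domesticus, Turdus_domesticus, Ursus_viridis.

18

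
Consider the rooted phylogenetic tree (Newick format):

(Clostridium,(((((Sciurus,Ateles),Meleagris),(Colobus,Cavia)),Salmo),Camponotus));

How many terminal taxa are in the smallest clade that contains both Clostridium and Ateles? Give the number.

The MRCA of Clostridium and Ateles is the root, so the clade is the entire tree.
That clade contains 8 terminal taxa: Ateles, Camponotus, Cavia, Clostridium, Colobus, Meleagris, Salmo, Sciurus.

8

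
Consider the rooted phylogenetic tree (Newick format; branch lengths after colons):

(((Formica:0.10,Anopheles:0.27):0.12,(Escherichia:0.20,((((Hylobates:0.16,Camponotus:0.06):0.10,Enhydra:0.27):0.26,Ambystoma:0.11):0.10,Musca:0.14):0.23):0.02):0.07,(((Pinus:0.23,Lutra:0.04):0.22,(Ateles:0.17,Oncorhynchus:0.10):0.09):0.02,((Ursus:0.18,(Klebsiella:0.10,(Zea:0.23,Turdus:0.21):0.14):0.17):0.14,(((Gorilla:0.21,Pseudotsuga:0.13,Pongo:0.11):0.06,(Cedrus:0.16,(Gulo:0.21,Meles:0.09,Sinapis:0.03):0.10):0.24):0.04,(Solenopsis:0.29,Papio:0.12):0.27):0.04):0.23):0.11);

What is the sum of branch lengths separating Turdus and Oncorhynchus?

1.10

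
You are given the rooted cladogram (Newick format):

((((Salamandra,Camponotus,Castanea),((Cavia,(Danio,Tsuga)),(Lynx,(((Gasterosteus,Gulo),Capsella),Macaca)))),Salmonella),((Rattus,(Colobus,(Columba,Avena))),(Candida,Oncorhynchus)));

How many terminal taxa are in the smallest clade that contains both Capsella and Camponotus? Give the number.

The MRCA of Capsella and Camponotus is the node subtending ((Salamandra,Camponotus,Castanea),((Cavia,(Danio,Tsuga)),(Lynx,(((Gasterosteus,Gulo),Capsella),Macaca)))).
That clade contains 11 terminal taxa: Camponotus, Capsella, Castanea, Cavia, Danio, Gasterosteus, Gulo, Lynx, Macaca, Salamandra, Tsuga.

11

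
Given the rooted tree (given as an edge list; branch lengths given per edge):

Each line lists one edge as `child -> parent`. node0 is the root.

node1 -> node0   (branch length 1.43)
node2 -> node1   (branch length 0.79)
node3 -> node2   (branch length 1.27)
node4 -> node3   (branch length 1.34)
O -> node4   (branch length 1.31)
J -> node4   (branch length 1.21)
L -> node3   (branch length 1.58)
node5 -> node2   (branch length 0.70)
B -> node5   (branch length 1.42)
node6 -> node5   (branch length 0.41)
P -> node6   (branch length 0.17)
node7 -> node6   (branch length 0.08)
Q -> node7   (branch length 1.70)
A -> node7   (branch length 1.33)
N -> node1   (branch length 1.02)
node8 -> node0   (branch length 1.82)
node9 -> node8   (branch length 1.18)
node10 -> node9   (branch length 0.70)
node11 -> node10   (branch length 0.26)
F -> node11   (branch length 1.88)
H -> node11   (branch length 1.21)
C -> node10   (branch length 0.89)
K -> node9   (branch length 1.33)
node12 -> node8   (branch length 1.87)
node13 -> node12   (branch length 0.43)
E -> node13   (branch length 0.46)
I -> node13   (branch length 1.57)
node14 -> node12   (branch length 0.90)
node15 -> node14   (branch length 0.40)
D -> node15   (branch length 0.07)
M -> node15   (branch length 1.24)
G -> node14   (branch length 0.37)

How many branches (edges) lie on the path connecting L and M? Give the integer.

9

The MRCA of L and M is the root of the tree.
From L up to that node: 4 branches. From M up to the same node: 5 branches. Total: 4 + 5 = 9.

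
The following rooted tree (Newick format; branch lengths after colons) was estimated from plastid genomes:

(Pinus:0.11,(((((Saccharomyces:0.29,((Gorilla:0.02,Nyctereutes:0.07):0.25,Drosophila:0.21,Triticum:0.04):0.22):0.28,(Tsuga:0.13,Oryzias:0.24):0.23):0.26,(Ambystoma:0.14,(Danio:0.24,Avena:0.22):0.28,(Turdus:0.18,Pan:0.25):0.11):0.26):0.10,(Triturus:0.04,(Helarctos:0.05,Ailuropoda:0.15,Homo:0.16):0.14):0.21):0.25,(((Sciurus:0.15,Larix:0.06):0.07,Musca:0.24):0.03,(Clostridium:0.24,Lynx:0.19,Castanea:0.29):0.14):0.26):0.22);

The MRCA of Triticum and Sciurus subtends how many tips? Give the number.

22

The MRCA of Triticum and Sciurus is the node subtending (((((Saccharomyces,((Gorilla,Nyctereutes),Drosophila,Triticum)),(Tsuga,Oryzias)),(Ambystoma,(Danio,Avena),(Turdus,Pan))),(Triturus,(Helarctos,Ailuropoda,Homo))),(((Sciurus,Larix),Musca),(Clostridium,Lynx,Castanea))).
That clade contains 22 terminal taxa: Ailuropoda, Ambystoma, Avena, Castanea, Clostridium, Danio, Drosophila, Gorilla, Helarctos, Homo, Larix, Lynx, Musca, Nyctereutes, Oryzias, Pan, Saccharomyces, Sciurus, Triticum, Triturus, Tsuga, Turdus.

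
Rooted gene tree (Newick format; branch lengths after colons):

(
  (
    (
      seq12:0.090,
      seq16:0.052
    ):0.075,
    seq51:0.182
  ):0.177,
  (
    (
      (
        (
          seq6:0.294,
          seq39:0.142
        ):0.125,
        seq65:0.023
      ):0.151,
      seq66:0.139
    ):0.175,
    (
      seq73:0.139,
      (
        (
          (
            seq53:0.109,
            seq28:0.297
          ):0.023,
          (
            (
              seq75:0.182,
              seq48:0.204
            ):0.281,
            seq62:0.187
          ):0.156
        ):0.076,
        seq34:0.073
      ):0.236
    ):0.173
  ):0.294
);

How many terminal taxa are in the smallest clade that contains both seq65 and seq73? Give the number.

11

The MRCA of seq65 and seq73 is the node subtending ((((seq6,seq39),seq65),seq66),(seq73,(((seq53,seq28),((seq75,seq48),seq62)),seq34))).
That clade contains 11 terminal taxa: seq28, seq34, seq39, seq48, seq53, seq6, seq62, seq65, seq66, seq73, seq75.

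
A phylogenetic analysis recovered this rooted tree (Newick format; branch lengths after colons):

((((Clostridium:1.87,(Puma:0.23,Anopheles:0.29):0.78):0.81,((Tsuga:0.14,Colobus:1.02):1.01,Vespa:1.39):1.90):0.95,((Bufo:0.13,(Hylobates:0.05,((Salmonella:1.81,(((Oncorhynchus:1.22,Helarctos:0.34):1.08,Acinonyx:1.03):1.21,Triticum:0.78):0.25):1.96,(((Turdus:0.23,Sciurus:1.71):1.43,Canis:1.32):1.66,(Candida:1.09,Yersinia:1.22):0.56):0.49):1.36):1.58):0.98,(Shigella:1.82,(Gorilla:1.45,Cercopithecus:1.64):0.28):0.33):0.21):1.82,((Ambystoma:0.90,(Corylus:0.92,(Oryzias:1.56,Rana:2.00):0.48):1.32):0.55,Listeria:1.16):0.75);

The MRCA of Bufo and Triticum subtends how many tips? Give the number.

The MRCA of Bufo and Triticum is the node subtending (Bufo,(Hylobates,((Salmonella,(((Oncorhynchus,Helarctos),Acinonyx),Triticum)),(((Turdus,Sciurus),Canis),(Candida,Yersinia))))).
That clade contains 12 terminal taxa: Acinonyx, Bufo, Candida, Canis, Helarctos, Hylobates, Oncorhynchus, Salmonella, Sciurus, Triticum, Turdus, Yersinia.

12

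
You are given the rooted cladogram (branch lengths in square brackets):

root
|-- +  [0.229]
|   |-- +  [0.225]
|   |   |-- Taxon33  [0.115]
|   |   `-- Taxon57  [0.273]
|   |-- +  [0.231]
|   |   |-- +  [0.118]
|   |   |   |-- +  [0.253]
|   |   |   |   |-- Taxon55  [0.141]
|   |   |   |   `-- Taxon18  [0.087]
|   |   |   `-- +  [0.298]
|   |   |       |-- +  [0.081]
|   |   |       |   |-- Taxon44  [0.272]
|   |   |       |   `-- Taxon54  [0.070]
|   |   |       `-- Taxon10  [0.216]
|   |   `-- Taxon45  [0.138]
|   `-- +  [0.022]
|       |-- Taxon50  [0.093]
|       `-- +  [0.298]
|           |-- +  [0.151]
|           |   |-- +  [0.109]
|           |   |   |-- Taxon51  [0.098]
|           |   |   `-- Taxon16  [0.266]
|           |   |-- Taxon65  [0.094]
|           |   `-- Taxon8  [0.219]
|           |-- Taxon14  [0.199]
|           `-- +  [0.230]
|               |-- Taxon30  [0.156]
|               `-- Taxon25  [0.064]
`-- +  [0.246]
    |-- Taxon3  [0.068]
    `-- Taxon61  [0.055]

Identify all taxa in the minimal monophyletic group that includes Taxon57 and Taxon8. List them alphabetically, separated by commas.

Taxon10, Taxon14, Taxon16, Taxon18, Taxon25, Taxon30, Taxon33, Taxon44, Taxon45, Taxon50, Taxon51, Taxon54, Taxon55, Taxon57, Taxon65, Taxon8

Tracing Taxon57: it sits inside (Taxon33,Taxon57).
Tracing Taxon8: it sits inside ((Taxon51,Taxon16),Taxon65,Taxon8).
The smallest clade enclosing both is ((Taxon33,Taxon57),(((Taxon55,Taxon18),((Taxon44,Taxon54),Taxon10)),Taxon45),(Taxon50,(((Taxon51,Taxon16),Taxon65,Taxon8),Taxon14,(Taxon30,Taxon25)))); the answer is its 16 terminal taxa in alphabetical order.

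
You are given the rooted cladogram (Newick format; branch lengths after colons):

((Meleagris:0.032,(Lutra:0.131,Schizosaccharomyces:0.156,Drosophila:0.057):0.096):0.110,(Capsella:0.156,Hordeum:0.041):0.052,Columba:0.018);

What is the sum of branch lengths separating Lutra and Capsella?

0.545

The path runs Lutra → … → MRCA → … → Capsella; the MRCA is the root of the tree.
Branch lengths along that path: 0.131 + 0.096 + 0.110 + 0.052 + 0.156 = 0.545.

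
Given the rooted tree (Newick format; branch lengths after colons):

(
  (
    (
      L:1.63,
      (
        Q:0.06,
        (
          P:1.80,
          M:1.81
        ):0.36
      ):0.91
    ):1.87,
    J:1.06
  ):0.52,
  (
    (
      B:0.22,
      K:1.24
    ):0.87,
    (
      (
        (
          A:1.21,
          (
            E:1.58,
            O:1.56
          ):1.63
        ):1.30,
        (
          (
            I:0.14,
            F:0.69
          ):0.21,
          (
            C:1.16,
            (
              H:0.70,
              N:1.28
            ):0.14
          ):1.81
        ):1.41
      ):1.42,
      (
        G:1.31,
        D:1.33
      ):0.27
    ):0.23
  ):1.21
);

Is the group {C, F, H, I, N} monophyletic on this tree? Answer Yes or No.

The most recent common ancestor of these taxa subtends ((I,F),(C,(H,N))).
That clade has exactly 5 tips — every listed taxon and nothing else — so the group is monophyletic.

Yes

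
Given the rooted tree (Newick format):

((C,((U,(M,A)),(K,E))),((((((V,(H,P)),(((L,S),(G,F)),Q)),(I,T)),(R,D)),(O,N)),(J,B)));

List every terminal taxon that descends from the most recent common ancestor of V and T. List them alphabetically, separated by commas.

F, G, H, I, L, P, Q, S, T, V

Tracing V: it sits inside (V,(H,P)).
Tracing T: it sits inside (I,T).
The smallest clade enclosing both is (((V,(H,P)),(((L,S),(G,F)),Q)),(I,T)); the answer is its 10 terminal taxa in alphabetical order.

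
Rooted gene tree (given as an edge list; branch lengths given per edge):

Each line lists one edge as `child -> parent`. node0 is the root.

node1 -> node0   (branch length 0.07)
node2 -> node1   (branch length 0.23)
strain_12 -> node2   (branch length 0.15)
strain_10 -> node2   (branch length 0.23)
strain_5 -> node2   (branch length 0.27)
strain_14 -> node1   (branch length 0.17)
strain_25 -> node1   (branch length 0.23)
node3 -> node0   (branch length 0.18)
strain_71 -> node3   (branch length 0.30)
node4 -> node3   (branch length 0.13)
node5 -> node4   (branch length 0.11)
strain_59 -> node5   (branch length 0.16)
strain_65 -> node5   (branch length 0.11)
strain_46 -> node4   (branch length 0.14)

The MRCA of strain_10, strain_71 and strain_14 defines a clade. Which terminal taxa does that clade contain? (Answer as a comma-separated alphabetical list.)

strain_10, strain_12, strain_14, strain_25, strain_46, strain_5, strain_59, strain_65, strain_71

Tracing strain_10: it sits inside (strain_12,strain_10,strain_5).
Tracing strain_71: it sits inside (strain_71,((strain_59,strain_65),strain_46)).
Tracing strain_14: it sits inside ((strain_12,strain_10,strain_5),strain_14,strain_25).
The smallest clade enclosing all 3 is the whole tree (their MRCA is the root), so the answer is all 9 tips in alphabetical order.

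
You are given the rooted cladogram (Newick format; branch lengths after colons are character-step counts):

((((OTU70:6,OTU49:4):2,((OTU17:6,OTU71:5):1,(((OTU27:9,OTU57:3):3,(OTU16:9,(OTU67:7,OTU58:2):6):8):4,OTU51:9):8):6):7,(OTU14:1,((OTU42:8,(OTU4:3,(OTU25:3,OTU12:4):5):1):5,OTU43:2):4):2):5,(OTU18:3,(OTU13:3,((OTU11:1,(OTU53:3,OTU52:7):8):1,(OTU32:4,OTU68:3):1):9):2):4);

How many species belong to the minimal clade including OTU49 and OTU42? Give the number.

The MRCA of OTU49 and OTU42 is the node subtending (((OTU70,OTU49),((OTU17,OTU71),(((OTU27,OTU57),(OTU16,(OTU67,OTU58))),OTU51))),(OTU14,((OTU42,(OTU4,(OTU25,OTU12))),OTU43))).
That clade contains 16 terminal taxa: OTU12, OTU14, OTU16, OTU17, OTU25, OTU27, OTU4, OTU42, OTU43, OTU49, OTU51, OTU57, OTU58, OTU67, OTU70, OTU71.

16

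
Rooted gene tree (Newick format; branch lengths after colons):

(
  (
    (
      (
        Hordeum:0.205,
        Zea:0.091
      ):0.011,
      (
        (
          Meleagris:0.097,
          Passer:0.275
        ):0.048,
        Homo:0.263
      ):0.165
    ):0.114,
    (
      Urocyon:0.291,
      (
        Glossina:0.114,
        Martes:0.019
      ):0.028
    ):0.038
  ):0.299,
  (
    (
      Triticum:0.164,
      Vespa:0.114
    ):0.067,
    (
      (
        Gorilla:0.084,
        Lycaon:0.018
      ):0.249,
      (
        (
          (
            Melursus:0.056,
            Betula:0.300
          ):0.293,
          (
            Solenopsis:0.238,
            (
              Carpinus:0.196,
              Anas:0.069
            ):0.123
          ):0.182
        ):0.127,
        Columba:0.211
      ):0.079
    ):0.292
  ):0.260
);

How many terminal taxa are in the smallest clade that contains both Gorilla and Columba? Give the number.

8

The MRCA of Gorilla and Columba is the node subtending ((Gorilla,Lycaon),(((Melursus,Betula),(Solenopsis,(Carpinus,Anas))),Columba)).
That clade contains 8 terminal taxa: Anas, Betula, Carpinus, Columba, Gorilla, Lycaon, Melursus, Solenopsis.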